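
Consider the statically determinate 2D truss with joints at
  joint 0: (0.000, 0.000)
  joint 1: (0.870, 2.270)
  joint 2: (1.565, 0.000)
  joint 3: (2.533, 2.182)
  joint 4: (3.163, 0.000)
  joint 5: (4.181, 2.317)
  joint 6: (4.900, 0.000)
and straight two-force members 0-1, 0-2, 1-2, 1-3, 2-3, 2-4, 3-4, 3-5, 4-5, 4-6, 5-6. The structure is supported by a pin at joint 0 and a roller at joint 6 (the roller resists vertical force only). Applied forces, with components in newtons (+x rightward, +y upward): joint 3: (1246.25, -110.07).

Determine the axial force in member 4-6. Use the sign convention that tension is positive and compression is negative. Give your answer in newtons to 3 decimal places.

189.870

N=7 nodes, M=11 members, R=3 reactions → 2N=14, M+R=14
member 0 (0-1): L=2.4310, (cx,cy)=(0.3579,0.9338)
member 1 (0-2): L=1.5650, (cx,cy)=(1.0000,0.0000)
member 2 (1-2): L=2.3740, (cx,cy)=(0.2928,-0.9562)
member 3 (1-3): L=1.6653, (cx,cy)=(0.9986,-0.0528)
member 4 (2-3): L=2.3871, (cx,cy)=(0.4055,0.9141)
member 5 (2-4): L=1.5980, (cx,cy)=(1.0000,0.0000)
member 6 (3-4): L=2.2711, (cx,cy)=(0.2774,-0.9608)
member 7 (3-5): L=1.6535, (cx,cy)=(0.9967,0.0816)
member 8 (4-5): L=2.5308, (cx,cy)=(0.4022,0.9155)
member 9 (4-6): L=1.7370, (cx,cy)=(1.0000,0.0000)
member 10 (5-6): L=2.4260, (cx,cy)=(0.2964,-0.9551)
solve A·x = −loads:
  F[0-1] = +537.3836 N (tension)
  F[0-2] = +1053.9332 N (tension)
  F[1-2] = -544.2446 N (compression)
  F[1-3] = +352.1384 N (tension)
  F[2-3] = +569.3109 N (tension)
  F[2-4] = +663.7387 N (tension)
  F[3-4] = -677.4255 N (compression)
  F[3-5] = -477.4180 N (compression)
  F[4-5] = +710.8890 N (tension)
  F[4-6] = +189.8701 N (tension)
  F[5-6] = -640.6450 N (compression)
  Rx@0 = -1246.2500 N
  Ry@0 = -501.7922 N
  Ry@6 = +611.8622 N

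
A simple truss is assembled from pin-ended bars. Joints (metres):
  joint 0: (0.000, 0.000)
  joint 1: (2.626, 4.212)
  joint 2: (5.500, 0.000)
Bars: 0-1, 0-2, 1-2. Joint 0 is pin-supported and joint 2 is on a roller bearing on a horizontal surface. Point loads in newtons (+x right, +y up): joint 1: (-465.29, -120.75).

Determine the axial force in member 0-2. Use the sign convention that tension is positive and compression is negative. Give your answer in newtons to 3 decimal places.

-203.797

N=3 nodes, M=3 members, R=3 reactions → 2N=6, M+R=6
member 0 (0-1): L=4.9635, (cx,cy)=(0.5291,0.8486)
member 1 (0-2): L=5.5000, (cx,cy)=(1.0000,0.0000)
member 2 (1-2): L=5.0991, (cx,cy)=(0.5636,-0.8260)
solve A·x = −loads:
  F[0-1] = -494.2631 N (compression)
  F[0-2] = -203.7967 N (compression)
  F[1-2] = +361.5796 N (tension)
  Rx@0 = +465.2900 N
  Ry@0 = +419.4249 N
  Ry@2 = -298.6749 N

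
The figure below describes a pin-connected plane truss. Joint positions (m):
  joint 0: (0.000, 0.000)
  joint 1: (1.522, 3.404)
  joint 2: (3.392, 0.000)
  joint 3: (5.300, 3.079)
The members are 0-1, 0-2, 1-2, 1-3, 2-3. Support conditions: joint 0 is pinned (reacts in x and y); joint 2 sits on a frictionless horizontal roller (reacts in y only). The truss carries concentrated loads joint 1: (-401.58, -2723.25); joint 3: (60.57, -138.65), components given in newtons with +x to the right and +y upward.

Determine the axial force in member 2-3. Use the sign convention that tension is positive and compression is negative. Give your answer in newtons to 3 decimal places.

-149.038

N=4 nodes, M=5 members, R=3 reactions → 2N=8, M+R=8
member 0 (0-1): L=3.7288, (cx,cy)=(0.4082,0.9129)
member 1 (0-2): L=3.3920, (cx,cy)=(1.0000,0.0000)
member 2 (1-2): L=3.8838, (cx,cy)=(0.4815,-0.8765)
member 3 (1-3): L=3.7920, (cx,cy)=(0.9963,-0.0857)
member 4 (2-3): L=3.6223, (cx,cy)=(0.5267,0.8500)
solve A·x = −loads:
  F[0-1] = -1940.3489 N (compression)
  F[0-2] = +450.9975 N (tension)
  F[1-2] = -1099.7309 N (compression)
  F[1-3] = +139.5887 N (tension)
  F[2-3] = -149.0384 N (compression)
  Rx@0 = +341.0100 N
  Ry@0 = +1771.3492 N
  Ry@2 = +1090.5508 N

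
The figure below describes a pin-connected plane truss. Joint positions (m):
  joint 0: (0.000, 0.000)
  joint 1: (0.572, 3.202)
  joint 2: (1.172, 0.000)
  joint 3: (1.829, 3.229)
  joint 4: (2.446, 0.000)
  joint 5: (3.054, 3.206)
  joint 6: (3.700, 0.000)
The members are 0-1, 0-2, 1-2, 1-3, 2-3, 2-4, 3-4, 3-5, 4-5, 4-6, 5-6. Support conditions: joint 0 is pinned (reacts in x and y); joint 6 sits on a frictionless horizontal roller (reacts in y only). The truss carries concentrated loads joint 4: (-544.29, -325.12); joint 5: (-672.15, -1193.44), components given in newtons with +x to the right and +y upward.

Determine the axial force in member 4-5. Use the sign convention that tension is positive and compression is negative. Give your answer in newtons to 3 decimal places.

N=7 nodes, M=11 members, R=3 reactions → 2N=14, M+R=14
member 0 (0-1): L=3.2527, (cx,cy)=(0.1759,0.9844)
member 1 (0-2): L=1.1720, (cx,cy)=(1.0000,0.0000)
member 2 (1-2): L=3.2577, (cx,cy)=(0.1842,-0.9829)
member 3 (1-3): L=1.2573, (cx,cy)=(0.9998,0.0215)
member 4 (2-3): L=3.2952, (cx,cy)=(0.1994,0.9799)
member 5 (2-4): L=1.2740, (cx,cy)=(1.0000,0.0000)
member 6 (3-4): L=3.2874, (cx,cy)=(0.1877,-0.9822)
member 7 (3-5): L=1.2252, (cx,cy)=(0.9998,-0.0188)
member 8 (4-5): L=3.2631, (cx,cy)=(0.1863,0.9825)
member 9 (4-6): L=1.2540, (cx,cy)=(1.0000,0.0000)
member 10 (5-6): L=3.2704, (cx,cy)=(0.1975,-0.9803)
solve A·x = −loads:
  F[0-1] = -915.2292 N (compression)
  F[0-2] = -1055.4929 N (compression)
  F[1-2] = +909.4696 N (tension)
  F[1-3] = -328.5266 N (compression)
  F[2-3] = -912.2274 N (compression)
  F[2-4] = -706.1063 N (compression)
  F[3-4] = +930.3598 N (tension)
  F[3-5] = -685.0692 N (compression)
  F[4-5] = -599.1995 N (compression)
  F[4-6] = +124.4434 N (tension)
  F[5-6] = -630.0064 N (compression)
  Rx@0 = +1216.4400 N
  Ry@0 = +900.9664 N
  Ry@6 = +617.5936 N

-599.200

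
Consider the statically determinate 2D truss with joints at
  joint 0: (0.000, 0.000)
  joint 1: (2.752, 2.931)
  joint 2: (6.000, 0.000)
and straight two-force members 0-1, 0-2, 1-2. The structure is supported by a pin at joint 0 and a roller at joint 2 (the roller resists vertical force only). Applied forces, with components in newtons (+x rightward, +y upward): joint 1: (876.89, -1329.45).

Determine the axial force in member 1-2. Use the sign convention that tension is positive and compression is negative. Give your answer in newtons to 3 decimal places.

N=3 nodes, M=3 members, R=3 reactions → 2N=6, M+R=6
member 0 (0-1): L=4.0205, (cx,cy)=(0.6845,0.7290)
member 1 (0-2): L=6.0000, (cx,cy)=(1.0000,0.0000)
member 2 (1-2): L=4.3750, (cx,cy)=(0.7424,-0.6699)
solve A·x = −loads:
  F[0-1] = -399.5993 N (compression)
  F[0-2] = +1150.4139 N (tension)
  F[1-2] = -1549.5731 N (compression)
  Rx@0 = -876.8900 N
  Ry@0 = +291.3148 N
  Ry@2 = +1038.1352 N

-1549.573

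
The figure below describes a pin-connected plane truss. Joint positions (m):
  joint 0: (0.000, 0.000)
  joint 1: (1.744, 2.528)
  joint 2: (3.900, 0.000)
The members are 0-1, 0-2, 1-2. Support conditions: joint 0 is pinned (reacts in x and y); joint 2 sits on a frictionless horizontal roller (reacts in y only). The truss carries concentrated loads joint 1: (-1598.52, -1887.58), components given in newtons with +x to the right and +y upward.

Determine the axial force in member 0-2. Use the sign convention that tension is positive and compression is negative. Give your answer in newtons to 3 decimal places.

N=3 nodes, M=3 members, R=3 reactions → 2N=6, M+R=6
member 0 (0-1): L=3.0712, (cx,cy)=(0.5679,0.8231)
member 1 (0-2): L=3.9000, (cx,cy)=(1.0000,0.0000)
member 2 (1-2): L=3.3225, (cx,cy)=(0.6489,-0.7609)
solve A·x = −loads:
  F[0-1] = -2526.5326 N (compression)
  F[0-2] = -163.8166 N (compression)
  F[1-2] = +252.4506 N (tension)
  Rx@0 = +1598.5200 N
  Ry@0 = +2079.6618 N
  Ry@2 = -192.0818 N

-163.817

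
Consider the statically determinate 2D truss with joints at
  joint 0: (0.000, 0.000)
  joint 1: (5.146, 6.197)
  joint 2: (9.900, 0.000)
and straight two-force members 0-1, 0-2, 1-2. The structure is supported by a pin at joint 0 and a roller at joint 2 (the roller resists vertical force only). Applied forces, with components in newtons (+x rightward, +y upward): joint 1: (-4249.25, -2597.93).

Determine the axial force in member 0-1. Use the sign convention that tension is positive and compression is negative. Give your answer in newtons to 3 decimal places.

-5078.957

N=3 nodes, M=3 members, R=3 reactions → 2N=6, M+R=6
member 0 (0-1): L=8.0551, (cx,cy)=(0.6389,0.7693)
member 1 (0-2): L=9.9000, (cx,cy)=(1.0000,0.0000)
member 2 (1-2): L=7.8105, (cx,cy)=(0.6087,-0.7934)
solve A·x = −loads:
  F[0-1] = -5078.9565 N (compression)
  F[0-2] = -1004.5462 N (compression)
  F[1-2] = +1650.3935 N (tension)
  Rx@0 = +4249.2500 N
  Ry@0 = +3907.3900 N
  Ry@2 = -1309.4600 N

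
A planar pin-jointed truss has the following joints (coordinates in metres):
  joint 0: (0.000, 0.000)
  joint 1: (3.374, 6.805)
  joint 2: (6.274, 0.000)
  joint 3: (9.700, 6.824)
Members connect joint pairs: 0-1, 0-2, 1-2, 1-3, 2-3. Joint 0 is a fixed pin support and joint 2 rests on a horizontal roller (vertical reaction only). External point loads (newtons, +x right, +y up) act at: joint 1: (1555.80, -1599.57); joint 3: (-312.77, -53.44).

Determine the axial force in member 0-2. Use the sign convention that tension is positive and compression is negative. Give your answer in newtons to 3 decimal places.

927.145

N=4 nodes, M=5 members, R=3 reactions → 2N=8, M+R=8
member 0 (0-1): L=7.5955, (cx,cy)=(0.4442,0.8959)
member 1 (0-2): L=6.2740, (cx,cy)=(1.0000,0.0000)
member 2 (1-2): L=7.3972, (cx,cy)=(0.3920,-0.9199)
member 3 (1-3): L=6.3260, (cx,cy)=(1.0000,0.0030)
member 4 (2-3): L=7.6357, (cx,cy)=(0.4487,0.8937)
solve A·x = −loads:
  F[0-1] = +711.1179 N (tension)
  F[0-2] = +927.1448 N (tension)
  F[1-2] = -2432.2450 N (compression)
  F[1-3] = -286.3735 N (compression)
  F[2-3] = -58.8344 N (compression)
  Rx@0 = -1243.0300 N
  Ry@0 = -637.1069 N
  Ry@2 = +2290.1169 N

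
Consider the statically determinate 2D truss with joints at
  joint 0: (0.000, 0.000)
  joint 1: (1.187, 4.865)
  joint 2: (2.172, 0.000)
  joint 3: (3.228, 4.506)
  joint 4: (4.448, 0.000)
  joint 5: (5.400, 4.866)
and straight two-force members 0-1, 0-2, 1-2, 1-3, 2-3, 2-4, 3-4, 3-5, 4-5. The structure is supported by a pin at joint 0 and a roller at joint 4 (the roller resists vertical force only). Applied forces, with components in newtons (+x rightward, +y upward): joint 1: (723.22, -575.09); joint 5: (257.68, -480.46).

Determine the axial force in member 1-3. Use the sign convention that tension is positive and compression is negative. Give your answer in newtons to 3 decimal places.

-284.373

N=6 nodes, M=9 members, R=3 reactions → 2N=12, M+R=12
member 0 (0-1): L=5.0077, (cx,cy)=(0.2370,0.9715)
member 1 (0-2): L=2.1720, (cx,cy)=(1.0000,0.0000)
member 2 (1-2): L=4.9637, (cx,cy)=(0.1984,-0.9801)
member 3 (1-3): L=2.0723, (cx,cy)=(0.9849,-0.1732)
member 4 (2-3): L=4.6281, (cx,cy)=(0.2282,0.9736)
member 5 (2-4): L=2.2760, (cx,cy)=(1.0000,0.0000)
member 6 (3-4): L=4.6682, (cx,cy)=(0.2613,-0.9652)
member 7 (3-5): L=2.2016, (cx,cy)=(0.9865,0.1635)
member 8 (4-5): L=4.9583, (cx,cy)=(0.1920,0.9814)
solve A·x = −loads:
  F[0-1] = +776.2511 N (tension)
  F[0-2] = +796.9018 N (tension)
  F[1-2] = -1305.9266 N (compression)
  F[1-3] = -284.3731 N (compression)
  F[2-3] = +1314.6346 N (tension)
  F[2-4] = +237.7906 N (tension)
  F[3-4] = -1314.6652 N (compression)
  F[3-5] = +368.4235 N (tension)
  F[4-5] = -550.9537 N (compression)
  Rx@0 = -980.9000 N
  Ry@0 = -754.1290 N
  Ry@4 = +1809.6790 N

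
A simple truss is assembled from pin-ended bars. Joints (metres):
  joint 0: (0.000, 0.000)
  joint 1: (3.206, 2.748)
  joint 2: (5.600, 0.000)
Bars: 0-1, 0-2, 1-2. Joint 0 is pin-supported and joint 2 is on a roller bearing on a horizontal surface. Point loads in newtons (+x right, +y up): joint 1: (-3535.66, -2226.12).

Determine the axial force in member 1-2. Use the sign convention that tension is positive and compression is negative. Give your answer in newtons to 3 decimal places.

610.800

N=3 nodes, M=3 members, R=3 reactions → 2N=6, M+R=6
member 0 (0-1): L=4.2226, (cx,cy)=(0.7593,0.6508)
member 1 (0-2): L=5.6000, (cx,cy)=(1.0000,0.0000)
member 2 (1-2): L=3.6445, (cx,cy)=(0.6569,-0.7540)
solve A·x = −loads:
  F[0-1] = -4128.3048 N (compression)
  F[0-2] = -401.2173 N (compression)
  F[1-2] = +610.8004 N (tension)
  Rx@0 = +3535.6600 N
  Ry@0 = +2686.6652 N
  Ry@2 = -460.5452 N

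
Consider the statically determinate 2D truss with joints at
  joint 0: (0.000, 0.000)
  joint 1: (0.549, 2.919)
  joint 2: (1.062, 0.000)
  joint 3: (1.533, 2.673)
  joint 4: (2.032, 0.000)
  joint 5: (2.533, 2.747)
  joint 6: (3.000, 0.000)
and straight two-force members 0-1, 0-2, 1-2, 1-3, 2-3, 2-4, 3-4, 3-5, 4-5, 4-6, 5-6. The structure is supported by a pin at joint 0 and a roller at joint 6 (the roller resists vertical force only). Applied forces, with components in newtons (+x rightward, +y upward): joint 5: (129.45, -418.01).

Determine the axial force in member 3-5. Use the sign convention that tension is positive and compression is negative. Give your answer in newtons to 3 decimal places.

N=7 nodes, M=11 members, R=3 reactions → 2N=14, M+R=14
member 0 (0-1): L=2.9702, (cx,cy)=(0.1848,0.9828)
member 1 (0-2): L=1.0620, (cx,cy)=(1.0000,0.0000)
member 2 (1-2): L=2.9637, (cx,cy)=(0.1731,-0.9849)
member 3 (1-3): L=1.0143, (cx,cy)=(0.9701,-0.2425)
member 4 (2-3): L=2.7142, (cx,cy)=(0.1735,0.9848)
member 5 (2-4): L=0.9700, (cx,cy)=(1.0000,0.0000)
member 6 (3-4): L=2.7192, (cx,cy)=(0.1835,-0.9830)
member 7 (3-5): L=1.0027, (cx,cy)=(0.9973,0.0738)
member 8 (4-5): L=2.7923, (cx,cy)=(0.1794,0.9838)
member 9 (4-6): L=0.9680, (cx,cy)=(1.0000,0.0000)
member 10 (5-6): L=2.7864, (cx,cy)=(0.1676,-0.9859)
solve A·x = −loads:
  F[0-1] = +54.4002 N (tension)
  F[0-2] = +119.3948 N (tension)
  F[1-2] = -59.4464 N (compression)
  F[1-3] = +20.9710 N (tension)
  F[2-3] = +59.4510 N (tension)
  F[2-4] = +98.7884 N (tension)
  F[3-4] = -51.3687 N (compression)
  F[3-5] = +40.1980 N (tension)
  F[4-5] = +51.3292 N (tension)
  F[4-6] = +80.1521 N (tension)
  F[5-6] = -478.2374 N (compression)
  Rx@0 = -129.4500 N
  Ry@0 = -53.4628 N
  Ry@6 = +471.4728 N

40.198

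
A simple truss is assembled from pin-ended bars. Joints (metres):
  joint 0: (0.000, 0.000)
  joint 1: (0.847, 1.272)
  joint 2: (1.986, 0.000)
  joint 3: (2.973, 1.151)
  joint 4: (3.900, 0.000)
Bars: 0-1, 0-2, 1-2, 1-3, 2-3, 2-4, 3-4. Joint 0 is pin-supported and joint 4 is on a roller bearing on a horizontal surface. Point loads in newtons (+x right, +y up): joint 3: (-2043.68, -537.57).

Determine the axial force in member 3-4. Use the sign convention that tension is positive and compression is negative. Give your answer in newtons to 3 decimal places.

N=5 nodes, M=7 members, R=3 reactions → 2N=10, M+R=10
member 0 (0-1): L=1.5282, (cx,cy)=(0.5542,0.8324)
member 1 (0-2): L=1.9860, (cx,cy)=(1.0000,0.0000)
member 2 (1-2): L=1.7074, (cx,cy)=(0.6671,-0.7450)
member 3 (1-3): L=2.1294, (cx,cy)=(0.9984,-0.0568)
member 4 (2-3): L=1.5162, (cx,cy)=(0.6510,0.7591)
member 5 (2-4): L=1.9140, (cx,cy)=(1.0000,0.0000)
member 6 (3-4): L=1.4779, (cx,cy)=(0.6272,-0.7788)
solve A·x = −loads:
  F[0-1] = -878.1425 N (compression)
  F[0-2] = -1556.9720 N (compression)
  F[1-2] = +1072.9978 N (tension)
  F[1-3] = -1204.4356 N (compression)
  F[2-3] = -1053.0167 N (compression)
  F[2-4] = -155.7246 N (compression)
  F[3-4] = +248.2657 N (tension)
  Rx@0 = +2043.6800 N
  Ry@0 = +730.9239 N
  Ry@4 = -193.3539 N

248.266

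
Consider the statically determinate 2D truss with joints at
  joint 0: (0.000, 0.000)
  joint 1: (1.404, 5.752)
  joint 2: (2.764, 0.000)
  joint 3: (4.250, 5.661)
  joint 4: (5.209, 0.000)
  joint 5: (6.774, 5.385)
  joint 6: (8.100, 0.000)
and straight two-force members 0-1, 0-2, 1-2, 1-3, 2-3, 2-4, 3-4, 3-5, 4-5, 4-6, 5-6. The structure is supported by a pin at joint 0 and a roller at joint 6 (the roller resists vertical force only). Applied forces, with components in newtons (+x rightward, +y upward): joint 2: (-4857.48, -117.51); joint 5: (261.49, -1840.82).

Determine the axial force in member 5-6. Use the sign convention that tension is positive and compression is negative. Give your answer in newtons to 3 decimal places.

N=7 nodes, M=11 members, R=3 reactions → 2N=14, M+R=14
member 0 (0-1): L=5.9209, (cx,cy)=(0.2371,0.9715)
member 1 (0-2): L=2.7640, (cx,cy)=(1.0000,0.0000)
member 2 (1-2): L=5.9106, (cx,cy)=(0.2301,-0.9732)
member 3 (1-3): L=2.8475, (cx,cy)=(0.9995,-0.0320)
member 4 (2-3): L=5.8528, (cx,cy)=(0.2539,0.9672)
member 5 (2-4): L=2.4450, (cx,cy)=(1.0000,0.0000)
member 6 (3-4): L=5.7417, (cx,cy)=(0.1670,-0.9860)
member 7 (3-5): L=2.5390, (cx,cy)=(0.9941,-0.1087)
member 8 (4-5): L=5.6078, (cx,cy)=(0.2791,0.9603)
member 9 (4-6): L=2.8910, (cx,cy)=(1.0000,0.0000)
member 10 (5-6): L=5.5459, (cx,cy)=(0.2391,-0.9710)
solve A·x = −loads:
  F[0-1] = -210.9343 N (compression)
  F[0-2] = -4545.9717 N (compression)
  F[1-2] = +213.8281 N (tension)
  F[1-3] = -99.2698 N (compression)
  F[2-3] = -93.6494 N (compression)
  F[2-4] = +384.4863 N (tension)
  F[3-4] = +104.2255 N (tension)
  F[3-5] = -141.2416 N (compression)
  F[4-5] = -107.0131 N (compression)
  F[4-6] = +431.7594 N (tension)
  F[5-6] = -1805.7877 N (compression)
  Rx@0 = +4595.9900 N
  Ry@0 = +204.9182 N
  Ry@6 = +1753.4118 N

-1805.788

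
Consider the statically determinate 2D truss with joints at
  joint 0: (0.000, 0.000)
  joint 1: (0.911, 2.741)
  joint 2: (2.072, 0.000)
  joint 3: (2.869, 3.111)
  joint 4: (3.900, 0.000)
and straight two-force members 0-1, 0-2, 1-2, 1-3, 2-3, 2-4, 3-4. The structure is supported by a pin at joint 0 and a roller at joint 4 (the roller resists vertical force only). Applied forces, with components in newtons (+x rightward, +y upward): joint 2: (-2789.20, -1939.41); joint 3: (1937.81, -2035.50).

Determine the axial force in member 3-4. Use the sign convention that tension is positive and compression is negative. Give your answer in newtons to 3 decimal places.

N=5 nodes, M=7 members, R=3 reactions → 2N=10, M+R=10
member 0 (0-1): L=2.8884, (cx,cy)=(0.3154,0.9490)
member 1 (0-2): L=2.0720, (cx,cy)=(1.0000,0.0000)
member 2 (1-2): L=2.9767, (cx,cy)=(0.3900,-0.9208)
member 3 (1-3): L=1.9927, (cx,cy)=(0.9826,0.1857)
member 4 (2-3): L=3.2115, (cx,cy)=(0.2482,0.9687)
member 5 (2-4): L=1.8280, (cx,cy)=(1.0000,0.0000)
member 6 (3-4): L=3.2774, (cx,cy)=(0.3146,-0.9492)
solve A·x = −loads:
  F[0-1] = +103.9424 N (tension)
  F[0-2] = -884.1731 N (compression)
  F[1-2] = -92.9528 N (compression)
  F[1-3] = +70.2587 N (tension)
  F[2-3] = +2090.3980 N (tension)
  F[2-4] = +1349.9926 N (tension)
  F[3-4] = -4291.4178 N (compression)
  Rx@0 = +851.3900 N
  Ry@0 = -98.6372 N
  Ry@4 = +4073.5472 N

-4291.418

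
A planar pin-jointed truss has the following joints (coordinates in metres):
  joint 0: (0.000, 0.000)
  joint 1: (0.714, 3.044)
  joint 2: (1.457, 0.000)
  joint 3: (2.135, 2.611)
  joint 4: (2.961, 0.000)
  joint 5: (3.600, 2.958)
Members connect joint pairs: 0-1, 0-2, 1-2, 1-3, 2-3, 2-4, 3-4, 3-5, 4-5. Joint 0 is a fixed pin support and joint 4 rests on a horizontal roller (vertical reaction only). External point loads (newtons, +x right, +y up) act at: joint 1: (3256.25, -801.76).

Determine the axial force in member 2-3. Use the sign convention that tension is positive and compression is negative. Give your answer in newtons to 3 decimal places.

3063.256

N=6 nodes, M=9 members, R=3 reactions → 2N=12, M+R=12
member 0 (0-1): L=3.1266, (cx,cy)=(0.2284,0.9736)
member 1 (0-2): L=1.4570, (cx,cy)=(1.0000,0.0000)
member 2 (1-2): L=3.1334, (cx,cy)=(0.2371,-0.9715)
member 3 (1-3): L=1.4855, (cx,cy)=(0.9566,-0.2915)
member 4 (2-3): L=2.6976, (cx,cy)=(0.2513,0.9679)
member 5 (2-4): L=1.5040, (cx,cy)=(1.0000,0.0000)
member 6 (3-4): L=2.7385, (cx,cy)=(0.3016,-0.9534)
member 7 (3-5): L=1.5055, (cx,cy)=(0.9731,0.2305)
member 8 (4-5): L=3.0262, (cx,cy)=(0.2112,0.9775)
solve A·x = −loads:
  F[0-1] = +2813.4398 N (tension)
  F[0-2] = +2613.7677 N (tension)
  F[1-2] = -3051.9711 N (compression)
  F[1-3] = -1975.8687 N (compression)
  F[2-3] = +3063.2564 N (tension)
  F[2-4] = +1120.1643 N (tension)
  F[3-4] = -3713.8183 N (compression)
  F[3-5] = -0.0000 N (tension)
  F[4-5] = +0.0000 N (tension)
  Rx@0 = -3256.2500 N
  Ry@0 = -2739.0984 N
  Ry@4 = +3540.8584 N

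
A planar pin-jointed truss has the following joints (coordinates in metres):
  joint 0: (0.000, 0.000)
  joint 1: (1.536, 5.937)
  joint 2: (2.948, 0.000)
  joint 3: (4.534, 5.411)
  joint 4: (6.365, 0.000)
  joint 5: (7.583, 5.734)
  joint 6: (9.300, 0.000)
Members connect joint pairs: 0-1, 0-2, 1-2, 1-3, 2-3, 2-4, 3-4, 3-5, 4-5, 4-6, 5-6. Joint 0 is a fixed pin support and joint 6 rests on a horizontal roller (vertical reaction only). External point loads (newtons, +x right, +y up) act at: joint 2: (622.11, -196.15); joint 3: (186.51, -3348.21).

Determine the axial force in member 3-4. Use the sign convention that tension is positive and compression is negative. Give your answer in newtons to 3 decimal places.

-2009.058

N=7 nodes, M=11 members, R=3 reactions → 2N=14, M+R=14
member 0 (0-1): L=6.1325, (cx,cy)=(0.2505,0.9681)
member 1 (0-2): L=2.9480, (cx,cy)=(1.0000,0.0000)
member 2 (1-2): L=6.1026, (cx,cy)=(0.2314,-0.9729)
member 3 (1-3): L=3.0438, (cx,cy)=(0.9850,-0.1728)
member 4 (2-3): L=5.6386, (cx,cy)=(0.2813,0.9596)
member 5 (2-4): L=3.4170, (cx,cy)=(1.0000,0.0000)
member 6 (3-4): L=5.7124, (cx,cy)=(0.3205,-0.9472)
member 7 (3-5): L=3.0661, (cx,cy)=(0.9944,0.1053)
member 8 (4-5): L=5.8619, (cx,cy)=(0.2078,0.9782)
member 9 (4-6): L=2.9350, (cx,cy)=(1.0000,0.0000)
member 10 (5-6): L=5.9856, (cx,cy)=(0.2869,-0.9580)
solve A·x = −loads:
  F[0-1] = -1798.6567 N (compression)
  F[0-2] = +1259.1291 N (tension)
  F[1-2] = +1952.6180 N (tension)
  F[1-3] = -916.0821 N (compression)
  F[2-3] = -1775.1490 N (compression)
  F[2-4] = +1588.1117 N (tension)
  F[3-4] = -2009.0578 N (compression)
  F[3-5] = -949.4296 N (compression)
  F[4-5] = +1945.5163 N (tension)
  F[4-6] = +539.9047 N (tension)
  F[5-6] = -1882.1365 N (compression)
  Rx@0 = -808.6200 N
  Ry@0 = +1741.3234 N
  Ry@6 = +1803.0366 N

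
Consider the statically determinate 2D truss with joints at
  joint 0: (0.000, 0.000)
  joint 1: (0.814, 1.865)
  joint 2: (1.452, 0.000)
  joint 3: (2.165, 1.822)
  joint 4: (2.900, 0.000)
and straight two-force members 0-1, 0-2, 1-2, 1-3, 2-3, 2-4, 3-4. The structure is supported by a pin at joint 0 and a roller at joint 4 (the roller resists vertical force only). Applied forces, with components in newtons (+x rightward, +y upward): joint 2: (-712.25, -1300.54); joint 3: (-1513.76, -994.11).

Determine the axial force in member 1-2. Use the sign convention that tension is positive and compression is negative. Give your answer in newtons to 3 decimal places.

2006.826

N=5 nodes, M=7 members, R=3 reactions → 2N=10, M+R=10
member 0 (0-1): L=2.0349, (cx,cy)=(0.4000,0.9165)
member 1 (0-2): L=1.4520, (cx,cy)=(1.0000,0.0000)
member 2 (1-2): L=1.9711, (cx,cy)=(0.3237,-0.9462)
member 3 (1-3): L=1.3517, (cx,cy)=(0.9995,-0.0318)
member 4 (2-3): L=1.9565, (cx,cy)=(0.3644,0.9312)
member 5 (2-4): L=1.4480, (cx,cy)=(1.0000,0.0000)
member 6 (3-4): L=1.9647, (cx,cy)=(0.3741,-0.9274)
solve A·x = −loads:
  F[0-1] = -2021.1391 N (compression)
  F[0-2] = -1417.5149 N (compression)
  F[1-2] = +2006.8261 N (tension)
  F[1-3] = -1458.7944 N (compression)
  F[2-3] = -642.4315 N (compression)
  F[2-4] = +178.4100 N (tension)
  F[3-4] = -476.8924 N (compression)
  Rx@0 = +2226.0100 N
  Ry@0 = +1852.3874 N
  Ry@4 = +442.2626 N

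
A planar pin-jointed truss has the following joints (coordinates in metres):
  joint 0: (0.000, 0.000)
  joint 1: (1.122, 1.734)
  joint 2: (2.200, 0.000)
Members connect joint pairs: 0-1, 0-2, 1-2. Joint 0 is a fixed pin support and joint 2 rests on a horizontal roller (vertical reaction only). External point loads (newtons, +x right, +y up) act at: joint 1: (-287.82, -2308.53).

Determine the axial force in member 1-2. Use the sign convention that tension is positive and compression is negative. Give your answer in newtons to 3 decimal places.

-1119.203

N=3 nodes, M=3 members, R=3 reactions → 2N=6, M+R=6
member 0 (0-1): L=2.0653, (cx,cy)=(0.5433,0.8396)
member 1 (0-2): L=2.2000, (cx,cy)=(1.0000,0.0000)
member 2 (1-2): L=2.0418, (cx,cy)=(0.5280,-0.8493)
solve A·x = −loads:
  F[0-1] = -1617.5351 N (compression)
  F[0-2] = +590.9080 N (tension)
  F[1-2] = -1119.2026 N (compression)
  Rx@0 = +287.8200 N
  Ry@0 = +1358.0342 N
  Ry@2 = +950.4958 N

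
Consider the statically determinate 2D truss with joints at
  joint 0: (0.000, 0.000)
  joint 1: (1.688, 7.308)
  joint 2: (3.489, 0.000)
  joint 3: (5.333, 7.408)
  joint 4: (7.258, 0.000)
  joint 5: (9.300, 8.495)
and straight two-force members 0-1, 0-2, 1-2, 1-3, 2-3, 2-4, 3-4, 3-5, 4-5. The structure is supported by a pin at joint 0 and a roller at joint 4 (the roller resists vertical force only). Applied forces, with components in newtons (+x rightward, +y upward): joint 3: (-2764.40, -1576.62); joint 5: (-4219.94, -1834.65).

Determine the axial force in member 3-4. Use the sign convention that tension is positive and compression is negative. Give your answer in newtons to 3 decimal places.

5142.886

N=6 nodes, M=9 members, R=3 reactions → 2N=12, M+R=12
member 0 (0-1): L=7.5004, (cx,cy)=(0.2251,0.9743)
member 1 (0-2): L=3.4890, (cx,cy)=(1.0000,0.0000)
member 2 (1-2): L=7.5267, (cx,cy)=(0.2393,-0.9709)
member 3 (1-3): L=3.6464, (cx,cy)=(0.9996,0.0274)
member 4 (2-3): L=7.6341, (cx,cy)=(0.2415,0.9704)
member 5 (2-4): L=3.7690, (cx,cy)=(1.0000,0.0000)
member 6 (3-4): L=7.6540, (cx,cy)=(0.2515,-0.9679)
member 7 (3-5): L=4.1132, (cx,cy)=(0.9644,0.2643)
member 8 (4-5): L=8.7370, (cx,cy)=(0.2337,0.9723)
solve A·x = −loads:
  F[0-1] = -7864.4284 N (compression)
  F[0-2] = -5214.4170 N (compression)
  F[1-2] = +7789.2638 N (tension)
  F[1-3] = -3635.1292 N (compression)
  F[2-3] = -7793.7691 N (compression)
  F[2-4] = -1467.9993 N (compression)
  F[3-4] = +5142.8863 N (tension)
  F[3-5] = -4194.5043 N (compression)
  F[4-5] = -746.8564 N (compression)
  Rx@0 = +6984.3400 N
  Ry@0 = +7662.6762 N
  Ry@4 = -4251.4062 N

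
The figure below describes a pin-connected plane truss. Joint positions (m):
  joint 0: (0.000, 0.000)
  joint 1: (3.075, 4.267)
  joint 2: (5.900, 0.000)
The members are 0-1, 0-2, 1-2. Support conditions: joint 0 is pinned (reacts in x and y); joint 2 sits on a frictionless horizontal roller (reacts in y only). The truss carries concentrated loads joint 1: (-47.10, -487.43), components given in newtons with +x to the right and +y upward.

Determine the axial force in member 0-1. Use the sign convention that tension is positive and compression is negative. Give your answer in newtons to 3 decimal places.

-329.664

N=3 nodes, M=3 members, R=3 reactions → 2N=6, M+R=6
member 0 (0-1): L=5.2596, (cx,cy)=(0.5847,0.8113)
member 1 (0-2): L=5.9000, (cx,cy)=(1.0000,0.0000)
member 2 (1-2): L=5.1174, (cx,cy)=(0.5520,-0.8338)
solve A·x = −loads:
  F[0-1] = -329.6642 N (compression)
  F[0-2] = +145.6383 N (tension)
  F[1-2] = -263.8199 N (compression)
  Rx@0 = +47.1000 N
  Ry@0 = +267.4518 N
  Ry@2 = +219.9782 N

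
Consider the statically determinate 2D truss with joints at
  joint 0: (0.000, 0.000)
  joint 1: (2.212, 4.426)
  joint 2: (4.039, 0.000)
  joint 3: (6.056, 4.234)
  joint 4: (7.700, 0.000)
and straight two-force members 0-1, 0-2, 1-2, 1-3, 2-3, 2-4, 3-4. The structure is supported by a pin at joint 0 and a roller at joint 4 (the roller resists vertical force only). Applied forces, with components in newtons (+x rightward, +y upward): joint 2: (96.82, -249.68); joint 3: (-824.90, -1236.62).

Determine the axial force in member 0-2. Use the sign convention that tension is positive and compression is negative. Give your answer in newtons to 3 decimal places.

-310.106

N=5 nodes, M=7 members, R=3 reactions → 2N=10, M+R=10
member 0 (0-1): L=4.9480, (cx,cy)=(0.4471,0.8945)
member 1 (0-2): L=4.0390, (cx,cy)=(1.0000,0.0000)
member 2 (1-2): L=4.7883, (cx,cy)=(0.3816,-0.9243)
member 3 (1-3): L=3.8488, (cx,cy)=(0.9988,-0.0499)
member 4 (2-3): L=4.6899, (cx,cy)=(0.4301,0.9028)
member 5 (2-4): L=3.6610, (cx,cy)=(1.0000,0.0000)
member 6 (3-4): L=4.5420, (cx,cy)=(0.3620,-0.9322)
solve A·x = −loads:
  F[0-1] = -934.9561 N (compression)
  F[0-2] = -310.1061 N (compression)
  F[1-2] = +946.8854 N (tension)
  F[1-3] = -780.2375 N (compression)
  F[2-3] = -692.9254 N (compression)
  F[2-4] = +252.3754 N (tension)
  F[3-4] = -697.2517 N (compression)
  Rx@0 = +728.0800 N
  Ry@0 = +836.3258 N
  Ry@4 = +649.9742 N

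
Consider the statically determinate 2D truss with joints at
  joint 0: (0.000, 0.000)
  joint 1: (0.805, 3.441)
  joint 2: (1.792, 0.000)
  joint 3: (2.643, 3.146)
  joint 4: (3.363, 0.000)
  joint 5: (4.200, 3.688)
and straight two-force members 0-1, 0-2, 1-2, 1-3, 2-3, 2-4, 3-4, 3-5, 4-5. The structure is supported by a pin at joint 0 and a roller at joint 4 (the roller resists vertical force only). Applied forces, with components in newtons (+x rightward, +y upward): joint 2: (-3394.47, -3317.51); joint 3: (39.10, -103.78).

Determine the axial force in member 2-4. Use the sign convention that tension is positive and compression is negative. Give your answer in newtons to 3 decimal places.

431.611

N=6 nodes, M=9 members, R=3 reactions → 2N=12, M+R=12
member 0 (0-1): L=3.5339, (cx,cy)=(0.2278,0.9737)
member 1 (0-2): L=1.7920, (cx,cy)=(1.0000,0.0000)
member 2 (1-2): L=3.5798, (cx,cy)=(0.2757,-0.9612)
member 3 (1-3): L=1.8615, (cx,cy)=(0.9874,-0.1585)
member 4 (2-3): L=3.2591, (cx,cy)=(0.2611,0.9653)
member 5 (2-4): L=1.5710, (cx,cy)=(1.0000,0.0000)
member 6 (3-4): L=3.2273, (cx,cy)=(0.2231,-0.9748)
member 7 (3-5): L=1.6486, (cx,cy)=(0.9444,0.3288)
member 8 (4-5): L=3.7818, (cx,cy)=(0.2213,0.9752)
solve A·x = −loads:
  F[0-1] = -1576.8474 N (compression)
  F[0-2] = -2996.1750 N (compression)
  F[1-2] = +1737.2591 N (tension)
  F[1-3] = -848.9145 N (compression)
  F[2-3] = +1706.8033 N (tension)
  F[2-4] = +431.6106 N (tension)
  F[3-4] = -1934.6579 N (compression)
  F[3-5] = -0.0000 N (tension)
  F[4-5] = +0.0000 N (tension)
  Rx@0 = +3355.3700 N
  Ry@0 = +1535.3914 N
  Ry@4 = +1885.8986 N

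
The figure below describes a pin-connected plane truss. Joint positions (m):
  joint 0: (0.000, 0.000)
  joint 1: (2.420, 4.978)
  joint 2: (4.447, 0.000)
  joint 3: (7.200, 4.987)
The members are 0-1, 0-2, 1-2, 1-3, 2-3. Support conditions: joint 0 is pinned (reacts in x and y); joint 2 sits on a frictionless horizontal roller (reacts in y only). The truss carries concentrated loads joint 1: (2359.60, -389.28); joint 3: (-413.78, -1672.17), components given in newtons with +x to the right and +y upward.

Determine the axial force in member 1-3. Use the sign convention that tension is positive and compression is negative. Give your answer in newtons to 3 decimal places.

509.848

N=4 nodes, M=5 members, R=3 reactions → 2N=8, M+R=8
member 0 (0-1): L=5.5351, (cx,cy)=(0.4372,0.8994)
member 1 (0-2): L=4.4470, (cx,cy)=(1.0000,0.0000)
member 2 (1-2): L=5.3749, (cx,cy)=(0.3771,-0.9262)
member 3 (1-3): L=4.7800, (cx,cy)=(1.0000,0.0019)
member 4 (2-3): L=5.6964, (cx,cy)=(0.4833,0.8755)
solve A·x = −loads:
  F[0-1] = +3374.7136 N (tension)
  F[0-2] = +470.3513 N (tension)
  F[1-2] = -3696.3243 N (compression)
  F[1-3] = +509.8477 N (tension)
  F[2-3] = -1911.1385 N (compression)
  Rx@0 = -1945.8200 N
  Ry@0 = -3035.0756 N
  Ry@2 = +5096.5256 N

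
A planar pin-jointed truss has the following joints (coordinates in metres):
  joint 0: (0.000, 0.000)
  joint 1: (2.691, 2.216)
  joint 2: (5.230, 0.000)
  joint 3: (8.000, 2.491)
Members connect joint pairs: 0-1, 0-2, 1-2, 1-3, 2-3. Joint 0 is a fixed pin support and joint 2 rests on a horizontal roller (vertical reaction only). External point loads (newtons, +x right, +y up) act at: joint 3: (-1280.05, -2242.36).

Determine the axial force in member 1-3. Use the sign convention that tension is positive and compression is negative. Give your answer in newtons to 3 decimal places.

N=4 nodes, M=5 members, R=3 reactions → 2N=8, M+R=8
member 0 (0-1): L=3.4860, (cx,cy)=(0.7719,0.6357)
member 1 (0-2): L=5.2300, (cx,cy)=(1.0000,0.0000)
member 2 (1-2): L=3.3700, (cx,cy)=(0.7534,-0.6576)
member 3 (1-3): L=5.3161, (cx,cy)=(0.9987,0.0517)
member 4 (2-3): L=3.7253, (cx,cy)=(0.7436,0.6687)
solve A·x = −loads:
  F[0-1] = +909.1899 N (tension)
  F[0-2] = -1981.8963 N (compression)
  F[1-2] = -777.5163 N (compression)
  F[1-3] = +1289.3559 N (tension)
  F[2-3] = -3453.2197 N (compression)
  Rx@0 = +1280.0500 N
  Ry@0 = -577.9604 N
  Ry@2 = +2820.3204 N

1289.356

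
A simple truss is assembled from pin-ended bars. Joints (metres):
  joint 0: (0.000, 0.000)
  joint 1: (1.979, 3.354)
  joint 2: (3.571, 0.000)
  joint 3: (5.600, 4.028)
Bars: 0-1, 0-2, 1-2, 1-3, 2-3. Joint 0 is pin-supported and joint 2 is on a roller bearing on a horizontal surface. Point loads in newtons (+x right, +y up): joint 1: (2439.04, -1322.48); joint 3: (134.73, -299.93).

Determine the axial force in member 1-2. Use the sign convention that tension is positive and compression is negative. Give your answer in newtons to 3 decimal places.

N=4 nodes, M=5 members, R=3 reactions → 2N=8, M+R=8
member 0 (0-1): L=3.8943, (cx,cy)=(0.5082,0.8613)
member 1 (0-2): L=3.5710, (cx,cy)=(1.0000,0.0000)
member 2 (1-2): L=3.7127, (cx,cy)=(0.4288,-0.9034)
member 3 (1-3): L=3.6832, (cx,cy)=(0.9831,0.1830)
member 4 (2-3): L=4.5102, (cx,cy)=(0.4499,0.8931)
solve A·x = −loads:
  F[0-1] = +2349.6397 N (tension)
  F[0-2] = +1379.7406 N (tension)
  F[1-2] = -3638.9422 N (compression)
  F[1-3] = +320.7996 N (tension)
  F[2-3] = -401.5643 N (compression)
  Rx@0 = -2573.7700 N
  Ry@0 = -2023.6355 N
  Ry@2 = +3646.0455 N

-3638.942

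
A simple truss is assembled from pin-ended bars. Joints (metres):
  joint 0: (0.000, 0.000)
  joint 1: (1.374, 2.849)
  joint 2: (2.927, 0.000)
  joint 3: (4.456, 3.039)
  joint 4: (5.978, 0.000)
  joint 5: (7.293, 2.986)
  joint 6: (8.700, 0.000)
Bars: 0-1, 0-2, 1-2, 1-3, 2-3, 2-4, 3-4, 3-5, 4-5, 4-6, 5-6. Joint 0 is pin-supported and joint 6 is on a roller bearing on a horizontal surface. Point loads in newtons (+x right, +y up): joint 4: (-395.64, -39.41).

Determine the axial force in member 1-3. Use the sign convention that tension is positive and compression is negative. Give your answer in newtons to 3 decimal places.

N=7 nodes, M=11 members, R=3 reactions → 2N=14, M+R=14
member 0 (0-1): L=3.1630, (cx,cy)=(0.4344,0.9007)
member 1 (0-2): L=2.9270, (cx,cy)=(1.0000,0.0000)
member 2 (1-2): L=3.2448, (cx,cy)=(0.4786,-0.8780)
member 3 (1-3): L=3.0879, (cx,cy)=(0.9981,0.0615)
member 4 (2-3): L=3.4020, (cx,cy)=(0.4494,0.8933)
member 5 (2-4): L=3.0510, (cx,cy)=(1.0000,0.0000)
member 6 (3-4): L=3.3988, (cx,cy)=(0.4478,-0.8941)
member 7 (3-5): L=2.8375, (cx,cy)=(0.9998,-0.0187)
member 8 (4-5): L=3.2627, (cx,cy)=(0.4030,0.9152)
member 9 (4-6): L=2.7220, (cx,cy)=(1.0000,0.0000)
member 10 (5-6): L=3.3009, (cx,cy)=(0.4262,-0.9046)
solve A·x = −loads:
  F[0-1] = -13.6894 N (compression)
  F[0-2] = -389.6934 N (compression)
  F[1-2] = +13.1827 N (tension)
  F[1-3] = -12.2793 N (compression)
  F[2-3] = -12.9572 N (compression)
  F[2-4] = -377.5604 N (compression)
  F[3-4] = +14.3018 N (tension)
  F[3-5] = -24.4883 N (compression)
  F[4-5] = +29.0895 N (tension)
  F[4-6] = +12.7599 N (tension)
  F[5-6] = -29.9353 N (compression)
  Rx@0 = +395.6400 N
  Ry@0 = +12.3303 N
  Ry@6 = +27.0797 N

-12.279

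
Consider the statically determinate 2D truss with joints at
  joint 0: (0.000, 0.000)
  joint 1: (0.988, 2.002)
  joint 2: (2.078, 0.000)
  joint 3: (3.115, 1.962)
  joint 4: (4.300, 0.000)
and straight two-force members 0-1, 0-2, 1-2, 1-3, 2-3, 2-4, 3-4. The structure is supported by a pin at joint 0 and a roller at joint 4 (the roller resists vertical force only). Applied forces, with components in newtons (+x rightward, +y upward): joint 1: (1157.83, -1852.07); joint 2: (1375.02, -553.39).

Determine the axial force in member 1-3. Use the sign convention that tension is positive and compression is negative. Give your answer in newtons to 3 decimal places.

N=5 nodes, M=7 members, R=3 reactions → 2N=10, M+R=10
member 0 (0-1): L=2.2325, (cx,cy)=(0.4425,0.8967)
member 1 (0-2): L=2.0780, (cx,cy)=(1.0000,0.0000)
member 2 (1-2): L=2.2795, (cx,cy)=(0.4782,-0.8783)
member 3 (1-3): L=2.1274, (cx,cy)=(0.9998,-0.0188)
member 4 (2-3): L=2.2192, (cx,cy)=(0.4673,0.8841)
member 5 (2-4): L=2.2220, (cx,cy)=(1.0000,0.0000)
member 6 (3-4): L=2.2921, (cx,cy)=(0.5170,-0.8560)
solve A·x = −loads:
  F[0-1] = -1308.5354 N (compression)
  F[0-2] = +3111.9412 N (tension)
  F[1-2] = -743.1327 N (compression)
  F[1-3] = -1381.8174 N (compression)
  F[2-3] = +1364.1547 N (tension)
  F[2-4] = +744.1211 N (tension)
  F[3-4] = -1439.3175 N (compression)
  Rx@0 = -2532.8500 N
  Ry@0 = +1173.4216 N
  Ry@4 = +1232.0384 N

-1381.817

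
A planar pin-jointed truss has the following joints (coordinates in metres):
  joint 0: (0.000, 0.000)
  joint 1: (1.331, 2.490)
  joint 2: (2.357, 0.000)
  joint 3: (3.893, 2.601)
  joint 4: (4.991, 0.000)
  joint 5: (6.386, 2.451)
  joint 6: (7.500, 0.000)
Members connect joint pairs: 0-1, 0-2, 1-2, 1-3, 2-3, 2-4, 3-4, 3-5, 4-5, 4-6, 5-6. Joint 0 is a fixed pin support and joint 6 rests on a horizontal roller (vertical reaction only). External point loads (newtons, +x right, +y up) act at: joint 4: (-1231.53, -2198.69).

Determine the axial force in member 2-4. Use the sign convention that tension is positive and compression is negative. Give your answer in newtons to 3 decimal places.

N=7 nodes, M=11 members, R=3 reactions → 2N=14, M+R=14
member 0 (0-1): L=2.8234, (cx,cy)=(0.4714,0.8819)
member 1 (0-2): L=2.3570, (cx,cy)=(1.0000,0.0000)
member 2 (1-2): L=2.6931, (cx,cy)=(0.3810,-0.9246)
member 3 (1-3): L=2.5644, (cx,cy)=(0.9991,0.0433)
member 4 (2-3): L=3.0207, (cx,cy)=(0.5085,0.8611)
member 5 (2-4): L=2.6340, (cx,cy)=(1.0000,0.0000)
member 6 (3-4): L=2.8233, (cx,cy)=(0.3889,-0.9213)
member 7 (3-5): L=2.4975, (cx,cy)=(0.9982,-0.0601)
member 8 (4-5): L=2.8202, (cx,cy)=(0.4946,0.8691)
member 9 (4-6): L=2.5090, (cx,cy)=(1.0000,0.0000)
member 10 (5-6): L=2.6923, (cx,cy)=(0.4138,-0.9104)
solve A·x = −loads:
  F[0-1] = -834.0238 N (compression)
  F[0-2] = -838.3584 N (compression)
  F[1-2] = +763.4758 N (tension)
  F[1-3] = -684.6776 N (compression)
  F[2-3] = -819.7975 N (compression)
  F[2-4] = -130.6311 N (compression)
  F[3-4] = +892.9692 N (tension)
  F[3-5] = -1450.8043 N (compression)
  F[4-5] = +1583.2828 N (tension)
  F[4-6] = +665.0161 N (tension)
  F[5-6] = -1607.1928 N (compression)
  Rx@0 = +1231.5300 N
  Ry@0 = +735.5351 N
  Ry@6 = +1463.1549 N

-130.631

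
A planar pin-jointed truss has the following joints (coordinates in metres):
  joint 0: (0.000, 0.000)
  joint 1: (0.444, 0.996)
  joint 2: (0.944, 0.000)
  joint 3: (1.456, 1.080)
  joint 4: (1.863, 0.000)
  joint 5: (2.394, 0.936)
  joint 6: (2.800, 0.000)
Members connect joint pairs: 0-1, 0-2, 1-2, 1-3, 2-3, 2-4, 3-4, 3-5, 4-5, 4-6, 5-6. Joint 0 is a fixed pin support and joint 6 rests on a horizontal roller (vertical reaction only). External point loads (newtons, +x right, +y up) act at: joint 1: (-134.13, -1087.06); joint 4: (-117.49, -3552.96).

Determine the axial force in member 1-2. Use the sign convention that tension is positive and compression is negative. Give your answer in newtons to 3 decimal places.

N=7 nodes, M=11 members, R=3 reactions → 2N=14, M+R=14
member 0 (0-1): L=1.0905, (cx,cy)=(0.4072,0.9134)
member 1 (0-2): L=0.9440, (cx,cy)=(1.0000,0.0000)
member 2 (1-2): L=1.1145, (cx,cy)=(0.4486,-0.8937)
member 3 (1-3): L=1.0155, (cx,cy)=(0.9966,0.0827)
member 4 (2-3): L=1.1952, (cx,cy)=(0.4284,0.9036)
member 5 (2-4): L=0.9190, (cx,cy)=(1.0000,0.0000)
member 6 (3-4): L=1.1541, (cx,cy)=(0.3526,-0.9358)
member 7 (3-5): L=0.9490, (cx,cy)=(0.9884,-0.1517)
member 8 (4-5): L=1.0761, (cx,cy)=(0.4934,0.8698)
member 9 (4-6): L=0.9370, (cx,cy)=(1.0000,0.0000)
member 10 (5-6): L=1.0203, (cx,cy)=(0.3979,-0.9174)
solve A·x = −loads:
  F[0-1] = -2355.4509 N (compression)
  F[0-2] = +707.4236 N (tension)
  F[1-2] = +1069.7022 N (tension)
  F[1-3] = -1309.3213 N (compression)
  F[2-3] = -1057.9903 N (compression)
  F[2-4] = +1640.5596 N (tension)
  F[3-4] = +1513.3488 N (tension)
  F[3-5] = -2318.5685 N (compression)
  F[4-5] = +2456.7410 N (tension)
  F[4-6] = +1079.4794 N (tension)
  F[5-6] = -2712.6859 N (compression)
  Rx@0 = +251.6200 N
  Ry@0 = +2151.3680 N
  Ry@6 = +2488.6520 N

1069.702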